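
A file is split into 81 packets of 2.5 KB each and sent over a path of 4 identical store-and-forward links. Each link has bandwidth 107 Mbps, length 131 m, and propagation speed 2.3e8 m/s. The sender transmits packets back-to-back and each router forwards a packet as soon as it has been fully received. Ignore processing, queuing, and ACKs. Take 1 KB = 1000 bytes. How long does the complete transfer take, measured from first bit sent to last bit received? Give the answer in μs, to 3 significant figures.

15700 μs

Per-hop transmission t_tx = L/R = 20000/107000000 = 186.916 μs.
Per-hop propagation t_prop = 131/2.3e+08 = 0.569565 μs.
Pipeline fill: first packet needs 4·t_tx to clear all hops; remaining 80 packets each add one t_tx.
Total = (4+81-1)·t_tx + 4·t_prop = 84·186.916 + 4·0.569565 = 15700 μs.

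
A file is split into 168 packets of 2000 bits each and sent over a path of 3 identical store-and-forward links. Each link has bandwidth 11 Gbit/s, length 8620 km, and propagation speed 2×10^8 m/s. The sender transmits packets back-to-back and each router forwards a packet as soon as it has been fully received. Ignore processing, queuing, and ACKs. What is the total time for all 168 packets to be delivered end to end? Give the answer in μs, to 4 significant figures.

Per-hop transmission t_tx = L/R = 2000/11000000000 = 0.181818 μs.
Per-hop propagation t_prop = 8620000/200000000 = 43100 μs.
Pipeline fill: first packet needs 3·t_tx to clear all hops; remaining 167 packets each add one t_tx.
Total = (3+168-1)·t_tx + 3·t_prop = 170·0.181818 + 3·43100 = 129300 μs.

129300 μs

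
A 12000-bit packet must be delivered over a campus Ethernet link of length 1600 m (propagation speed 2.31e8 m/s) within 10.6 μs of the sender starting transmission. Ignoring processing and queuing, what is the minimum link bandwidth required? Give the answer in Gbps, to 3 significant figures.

Propagation delay = 1600 / 231000000 = 6.92641 μs.
Transmission budget = 10.6 − 6.92641 = 3.67359 μs.
R ≥ L / t_tx = 12000 bits / 3.67359e-06 s = 3.27 Gbps.

3.27 Gbps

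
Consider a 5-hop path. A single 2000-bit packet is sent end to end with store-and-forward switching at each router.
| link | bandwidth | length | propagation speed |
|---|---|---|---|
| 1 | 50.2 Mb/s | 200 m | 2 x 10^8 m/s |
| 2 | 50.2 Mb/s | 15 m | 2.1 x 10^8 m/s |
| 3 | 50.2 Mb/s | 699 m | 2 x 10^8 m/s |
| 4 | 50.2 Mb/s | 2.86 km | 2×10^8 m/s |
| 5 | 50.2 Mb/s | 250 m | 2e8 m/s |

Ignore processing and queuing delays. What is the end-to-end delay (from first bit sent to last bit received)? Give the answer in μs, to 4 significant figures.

Transmission delay per hop = L/R = 2000/50200000 = 39.8406 μs; 5 hops → 199.203 μs.
Propagation delays (d/s per hop): 1, 0.0714286, 3.495, 14.3, 1.25 μs; sum = 20.1164 μs.
End-to-end = 219.3 μs.

219.3 μs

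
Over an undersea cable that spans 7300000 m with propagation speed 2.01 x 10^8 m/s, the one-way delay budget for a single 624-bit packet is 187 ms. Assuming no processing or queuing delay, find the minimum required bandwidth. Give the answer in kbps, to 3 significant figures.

4.14 kbps

Propagation delay = 7300000 / 2.01e+08 = 36.3184 ms.
Transmission budget = 187 − 36.3184 = 150.682 ms.
R ≥ L / t_tx = 624 bits / 0.150682 s = 4.14 kbps.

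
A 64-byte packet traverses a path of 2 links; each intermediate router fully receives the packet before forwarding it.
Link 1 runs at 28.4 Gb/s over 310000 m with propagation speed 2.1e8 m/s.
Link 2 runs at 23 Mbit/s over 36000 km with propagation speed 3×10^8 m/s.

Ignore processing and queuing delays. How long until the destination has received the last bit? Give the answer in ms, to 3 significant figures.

121 ms

L = 64 × 8 = 512 bits.
Transmission delays (L/R per hop): 1.80282e-05, 0.0222609 ms; sum = 0.0222789 ms.
Propagation delays (d/s per hop): 1.47619, 120 ms; sum = 121.476 ms.
End-to-end = 121 ms.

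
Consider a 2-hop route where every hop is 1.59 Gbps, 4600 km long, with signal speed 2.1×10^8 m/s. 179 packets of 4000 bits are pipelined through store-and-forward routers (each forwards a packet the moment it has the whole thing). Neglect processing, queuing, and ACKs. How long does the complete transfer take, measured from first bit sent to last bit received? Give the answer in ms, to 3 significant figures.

44.3 ms

Per-hop transmission t_tx = L/R = 4000/1590000000 = 0.00251572 ms.
Per-hop propagation t_prop = 4600000/210000000 = 21.9048 ms.
Pipeline fill: first packet needs 2·t_tx to clear all hops; remaining 178 packets each add one t_tx.
Total = (2+179-1)·t_tx + 2·t_prop = 180·0.00251572 + 2·21.9048 = 44.3 ms.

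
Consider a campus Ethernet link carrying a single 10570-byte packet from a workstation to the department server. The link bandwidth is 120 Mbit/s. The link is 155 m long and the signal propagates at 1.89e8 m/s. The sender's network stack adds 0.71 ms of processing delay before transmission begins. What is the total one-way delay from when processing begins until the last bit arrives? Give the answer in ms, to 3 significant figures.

L = 10570 × 8 = 84560 bits.
Transmission delay = L/R = 84560 / 120000000 = 0.704667 ms.
Propagation delay = d/s = 155 m / 189000000 m/s = 0.000820106 ms.
Plus processing delay 0.71 ms = 0.71 ms.
Total = 1.42 ms.

1.42 ms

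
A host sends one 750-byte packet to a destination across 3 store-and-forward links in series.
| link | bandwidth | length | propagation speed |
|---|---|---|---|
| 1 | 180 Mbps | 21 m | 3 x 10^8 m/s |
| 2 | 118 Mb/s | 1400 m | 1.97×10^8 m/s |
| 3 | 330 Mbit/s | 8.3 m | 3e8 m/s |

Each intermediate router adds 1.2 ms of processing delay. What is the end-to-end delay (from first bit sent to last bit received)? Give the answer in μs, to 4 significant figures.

L = 750 × 8 = 6000 bits.
Transmission delays (L/R per hop): 33.3333, 50.8475, 18.1818 μs; sum = 102.363 μs.
Propagation delays (d/s per hop): 0.07, 7.1066, 0.0276667 μs; sum = 7.20427 μs.
Processing at 2 router(s): 2 × 1.2 ms = 2400 μs.
End-to-end = 2510 μs.

2510 μs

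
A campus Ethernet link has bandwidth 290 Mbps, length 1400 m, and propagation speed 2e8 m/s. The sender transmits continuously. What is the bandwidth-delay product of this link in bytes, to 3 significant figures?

254 bytes

Propagation delay = 1400 / 200000000 = 7e-06 s.
BDP = R × t_prop = 290000000 × 7e-06 = 2030 bits.
In bytes: 2030/8 = 254 bytes.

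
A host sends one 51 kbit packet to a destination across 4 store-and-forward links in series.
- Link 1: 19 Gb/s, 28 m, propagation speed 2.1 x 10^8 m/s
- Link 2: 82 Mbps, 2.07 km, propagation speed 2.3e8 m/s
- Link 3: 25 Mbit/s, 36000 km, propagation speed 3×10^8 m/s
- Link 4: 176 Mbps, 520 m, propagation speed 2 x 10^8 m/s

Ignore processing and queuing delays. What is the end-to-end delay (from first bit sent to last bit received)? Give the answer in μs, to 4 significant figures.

123000 μs

L = 51000 bits.
Transmission delays (L/R per hop): 2.68421, 621.951, 2040, 289.773 μs; sum = 2954.41 μs.
Propagation delays (d/s per hop): 0.133333, 9, 120000, 2.6 μs; sum = 120012 μs.
End-to-end = 123000 μs.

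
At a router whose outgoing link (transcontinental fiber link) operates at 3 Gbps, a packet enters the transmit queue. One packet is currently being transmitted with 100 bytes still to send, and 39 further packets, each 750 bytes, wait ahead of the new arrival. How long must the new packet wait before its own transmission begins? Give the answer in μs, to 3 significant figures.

78.3 μs

Each queued packet: L/R = 6000/3000000000 = 2 μs.
39 queued → 78 μs.
Plus remaining 800 bits of current packet: 0.266667 μs.
Queuing delay = 78.3 μs.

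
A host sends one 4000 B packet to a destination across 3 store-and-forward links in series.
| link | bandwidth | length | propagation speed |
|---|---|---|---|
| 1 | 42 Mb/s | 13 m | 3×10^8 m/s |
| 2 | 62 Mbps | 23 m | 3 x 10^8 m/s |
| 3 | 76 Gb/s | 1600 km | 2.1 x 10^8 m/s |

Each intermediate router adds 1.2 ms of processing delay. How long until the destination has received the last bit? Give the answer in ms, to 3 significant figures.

11.3 ms

L = 4000 × 8 = 32000 bits.
Transmission delays (L/R per hop): 0.761905, 0.516129, 0.000421053 ms; sum = 1.27845 ms.
Propagation delays (d/s per hop): 4.33333e-05, 7.66667e-05, 7.61905 ms; sum = 7.61917 ms.
Processing at 2 router(s): 2 × 1.2 ms = 2.4 ms.
End-to-end = 11.3 ms.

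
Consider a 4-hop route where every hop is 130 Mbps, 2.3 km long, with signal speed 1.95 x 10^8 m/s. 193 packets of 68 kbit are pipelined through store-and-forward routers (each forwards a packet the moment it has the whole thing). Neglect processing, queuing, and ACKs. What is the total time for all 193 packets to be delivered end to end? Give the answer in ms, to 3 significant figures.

Per-hop transmission t_tx = L/R = 68000/130000000 = 0.523077 ms.
Per-hop propagation t_prop = 2300/195000000 = 0.0117949 ms.
Pipeline fill: first packet needs 4·t_tx to clear all hops; remaining 192 packets each add one t_tx.
Total = (4+193-1)·t_tx + 4·t_prop = 196·0.523077 + 4·0.0117949 = 103 ms.

103 ms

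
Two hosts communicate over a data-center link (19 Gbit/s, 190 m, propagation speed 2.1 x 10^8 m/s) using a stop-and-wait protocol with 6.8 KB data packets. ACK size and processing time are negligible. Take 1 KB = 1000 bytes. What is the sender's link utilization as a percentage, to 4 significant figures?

t_tx = L/R = 54400/19000000000 = 2.86316e-06 s.
t_prop = 190/210000000 = 9.04762e-07 s; RTT = 1.80952e-06 s.
Cycle = t_tx + RTT = 4.67268e-06 s.
Utilization = t_tx / cycle = 2.86316e-06/4.67268e-06 = 61.27 %.

61.27 %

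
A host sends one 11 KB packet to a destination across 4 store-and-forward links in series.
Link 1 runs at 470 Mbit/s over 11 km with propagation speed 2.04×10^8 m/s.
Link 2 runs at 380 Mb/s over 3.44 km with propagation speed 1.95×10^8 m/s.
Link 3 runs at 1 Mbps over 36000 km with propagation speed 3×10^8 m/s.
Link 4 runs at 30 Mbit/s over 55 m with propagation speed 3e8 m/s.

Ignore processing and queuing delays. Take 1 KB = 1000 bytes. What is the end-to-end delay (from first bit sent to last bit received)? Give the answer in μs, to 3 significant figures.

L = 88000 bits.
Transmission delays (L/R per hop): 187.234, 231.579, 88000, 2933.33 μs; sum = 91352.1 μs.
Propagation delays (d/s per hop): 53.9216, 17.641, 120000, 0.183333 μs; sum = 120072 μs.
End-to-end = 211000 μs.

211000 μs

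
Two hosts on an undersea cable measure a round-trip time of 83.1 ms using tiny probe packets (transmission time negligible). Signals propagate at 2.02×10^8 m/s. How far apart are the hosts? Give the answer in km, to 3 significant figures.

One-way propagation = RTT/2 = 41.55 ms.
d = s × t = 202000000 × 0.04155 = 8390 km.

8390 km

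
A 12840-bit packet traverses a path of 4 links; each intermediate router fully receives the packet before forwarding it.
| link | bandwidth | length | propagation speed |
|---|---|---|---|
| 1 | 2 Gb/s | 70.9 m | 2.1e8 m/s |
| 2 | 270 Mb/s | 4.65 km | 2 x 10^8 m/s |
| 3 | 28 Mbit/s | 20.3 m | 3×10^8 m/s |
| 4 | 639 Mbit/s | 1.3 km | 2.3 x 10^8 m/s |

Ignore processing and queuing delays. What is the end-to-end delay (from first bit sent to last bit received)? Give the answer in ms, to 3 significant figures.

Transmission delays (L/R per hop): 0.00642, 0.0475556, 0.458571, 0.0200939 ms; sum = 0.532641 ms.
Propagation delays (d/s per hop): 0.000337619, 0.02325, 6.76667e-05, 0.00565217 ms; sum = 0.0293075 ms.
End-to-end = 0.562 ms.

0.562 ms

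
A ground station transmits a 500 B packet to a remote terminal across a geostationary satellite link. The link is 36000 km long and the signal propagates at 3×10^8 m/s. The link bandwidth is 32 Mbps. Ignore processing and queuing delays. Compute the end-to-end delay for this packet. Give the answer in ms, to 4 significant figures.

L = 500 × 8 = 4000 bits.
Transmission delay = L/R = 4000 / 32000000 = 0.125 ms.
Propagation delay = d/s = 36000000 m / 300000000 m/s = 120 ms.
Total = 120.1 ms.

120.1 ms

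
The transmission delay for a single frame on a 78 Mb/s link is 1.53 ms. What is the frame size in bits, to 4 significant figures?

L = R × t_tx = 78000000 b/s × 0.00153 s = 119340 bits.

119300 bits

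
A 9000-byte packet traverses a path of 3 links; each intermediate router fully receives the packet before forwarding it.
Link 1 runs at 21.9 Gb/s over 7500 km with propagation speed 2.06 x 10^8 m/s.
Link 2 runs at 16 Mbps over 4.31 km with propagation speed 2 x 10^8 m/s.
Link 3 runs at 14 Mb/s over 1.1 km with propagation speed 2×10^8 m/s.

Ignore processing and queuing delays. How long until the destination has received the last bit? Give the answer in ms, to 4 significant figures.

46.08 ms

L = 9000 × 8 = 72000 bits.
Transmission delays (L/R per hop): 0.00328767, 4.5, 5.14286 ms; sum = 9.64614 ms.
Propagation delays (d/s per hop): 36.4078, 0.02155, 0.0055 ms; sum = 36.4348 ms.
End-to-end = 46.08 ms.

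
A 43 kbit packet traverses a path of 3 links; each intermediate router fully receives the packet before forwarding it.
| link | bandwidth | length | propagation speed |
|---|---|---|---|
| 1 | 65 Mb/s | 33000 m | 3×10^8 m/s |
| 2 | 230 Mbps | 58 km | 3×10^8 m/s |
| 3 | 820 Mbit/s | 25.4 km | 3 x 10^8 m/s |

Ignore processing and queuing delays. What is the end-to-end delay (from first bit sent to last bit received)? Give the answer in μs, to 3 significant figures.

1290 μs

L = 43000 bits.
Transmission delays (L/R per hop): 661.538, 186.957, 52.439 μs; sum = 900.934 μs.
Propagation delays (d/s per hop): 110, 193.333, 84.6667 μs; sum = 388 μs.
End-to-end = 1290 μs.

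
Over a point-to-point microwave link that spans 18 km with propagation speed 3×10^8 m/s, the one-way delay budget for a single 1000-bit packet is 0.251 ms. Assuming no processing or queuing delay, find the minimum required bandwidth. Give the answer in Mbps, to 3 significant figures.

Propagation delay = 18000 / 300000000 = 0.06 ms.
Transmission budget = 0.251 − 0.06 = 0.191 ms.
R ≥ L / t_tx = 1000 bits / 0.000191 s = 5.24 Mbps.

5.24 Mbps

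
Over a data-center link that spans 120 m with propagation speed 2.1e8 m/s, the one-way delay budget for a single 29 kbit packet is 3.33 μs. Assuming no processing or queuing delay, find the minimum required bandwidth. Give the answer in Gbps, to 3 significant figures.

Propagation delay = 120 / 210000000 = 0.571429 μs.
Transmission budget = 3.33 − 0.571429 = 2.75857 μs.
R ≥ L / t_tx = 29000 bits / 2.75857e-06 s = 10.5 Gbps.

10.5 Gbps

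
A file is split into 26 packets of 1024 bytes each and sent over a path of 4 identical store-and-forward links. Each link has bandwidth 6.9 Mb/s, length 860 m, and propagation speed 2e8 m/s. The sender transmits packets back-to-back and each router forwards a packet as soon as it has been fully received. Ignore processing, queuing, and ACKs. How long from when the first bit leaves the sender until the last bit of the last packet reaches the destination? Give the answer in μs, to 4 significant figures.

34450 μs

Per-hop transmission t_tx = L/R = 8192/6900000 = 1187.25 μs.
Per-hop propagation t_prop = 860/200000000 = 4.3 μs.
Pipeline fill: first packet needs 4·t_tx to clear all hops; remaining 25 packets each add one t_tx.
Total = (4+26-1)·t_tx + 4·t_prop = 29·1187.25 + 4·4.3 = 34450 μs.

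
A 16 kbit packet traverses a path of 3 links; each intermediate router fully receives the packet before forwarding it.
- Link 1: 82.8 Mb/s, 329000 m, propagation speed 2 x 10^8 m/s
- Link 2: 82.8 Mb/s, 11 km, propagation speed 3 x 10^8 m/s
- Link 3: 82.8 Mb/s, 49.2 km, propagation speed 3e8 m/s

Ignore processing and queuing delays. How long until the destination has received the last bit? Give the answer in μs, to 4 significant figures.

L = 16000 bits.
Transmission delay per hop = L/R = 16000/82800000 = 193.237 μs; 3 hops → 579.71 μs.
Propagation delays (d/s per hop): 1645, 36.6667, 164 μs; sum = 1845.67 μs.
End-to-end = 2425 μs.

2425 μs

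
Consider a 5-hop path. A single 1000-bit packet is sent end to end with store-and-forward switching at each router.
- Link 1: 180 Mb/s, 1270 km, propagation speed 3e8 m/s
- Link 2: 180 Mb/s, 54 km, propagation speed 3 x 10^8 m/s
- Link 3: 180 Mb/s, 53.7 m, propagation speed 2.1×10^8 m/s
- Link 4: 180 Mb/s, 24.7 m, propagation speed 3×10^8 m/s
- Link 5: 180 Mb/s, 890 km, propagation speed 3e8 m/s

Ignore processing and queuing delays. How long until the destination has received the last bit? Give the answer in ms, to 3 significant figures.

7.41 ms

Transmission delay per hop = L/R = 1000/180000000 = 0.00555556 ms; 5 hops → 0.0277778 ms.
Propagation delays (d/s per hop): 4.23333, 0.18, 0.000255714, 8.23333e-05, 2.96667 ms; sum = 7.38034 ms.
End-to-end = 7.41 ms.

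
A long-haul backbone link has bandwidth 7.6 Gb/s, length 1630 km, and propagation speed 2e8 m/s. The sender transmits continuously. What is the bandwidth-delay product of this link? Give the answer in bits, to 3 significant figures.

Propagation delay = 1630000 / 200000000 = 0.00815 s.
BDP = R × t_prop = 7600000000 × 0.00815 = 61940000 bits.

61900000 bits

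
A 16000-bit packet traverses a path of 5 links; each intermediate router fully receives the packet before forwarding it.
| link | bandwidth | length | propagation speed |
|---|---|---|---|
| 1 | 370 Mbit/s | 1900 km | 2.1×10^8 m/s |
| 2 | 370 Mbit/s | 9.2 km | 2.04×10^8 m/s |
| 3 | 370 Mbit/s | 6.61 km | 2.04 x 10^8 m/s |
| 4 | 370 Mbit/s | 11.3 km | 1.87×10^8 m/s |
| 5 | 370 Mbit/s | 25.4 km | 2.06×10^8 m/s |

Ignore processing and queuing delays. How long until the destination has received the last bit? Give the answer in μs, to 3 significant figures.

Transmission delay per hop = L/R = 16000/370000000 = 43.2432 μs; 5 hops → 216.216 μs.
Propagation delays (d/s per hop): 9047.62, 45.098, 32.402, 60.4278, 123.301 μs; sum = 9308.85 μs.
End-to-end = 9530 μs.

9530 μs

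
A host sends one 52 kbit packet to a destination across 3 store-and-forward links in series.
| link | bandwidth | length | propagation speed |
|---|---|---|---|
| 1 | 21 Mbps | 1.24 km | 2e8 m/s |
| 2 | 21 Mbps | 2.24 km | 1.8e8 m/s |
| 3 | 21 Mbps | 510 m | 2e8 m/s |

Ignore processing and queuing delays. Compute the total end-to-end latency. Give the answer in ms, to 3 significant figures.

L = 52000 bits.
Transmission delay per hop = L/R = 52000/21000000 = 2.47619 ms; 3 hops → 7.42857 ms.
Propagation delays (d/s per hop): 0.0062, 0.0124444, 0.00255 ms; sum = 0.0211944 ms.
End-to-end = 7.45 ms.

7.45 ms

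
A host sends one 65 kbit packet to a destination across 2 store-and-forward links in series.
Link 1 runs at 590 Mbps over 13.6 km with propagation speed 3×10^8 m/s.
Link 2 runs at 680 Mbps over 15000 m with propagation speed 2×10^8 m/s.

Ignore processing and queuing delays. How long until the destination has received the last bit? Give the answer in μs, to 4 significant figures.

326.1 μs

L = 65000 bits.
Transmission delays (L/R per hop): 110.169, 95.5882 μs; sum = 205.758 μs.
Propagation delays (d/s per hop): 45.3333, 75 μs; sum = 120.333 μs.
End-to-end = 326.1 μs.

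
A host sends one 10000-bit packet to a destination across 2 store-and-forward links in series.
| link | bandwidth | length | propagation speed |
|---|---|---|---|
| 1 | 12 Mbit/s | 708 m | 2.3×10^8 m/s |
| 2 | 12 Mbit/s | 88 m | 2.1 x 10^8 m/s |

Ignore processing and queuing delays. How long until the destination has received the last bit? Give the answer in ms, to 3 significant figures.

Transmission delay per hop = L/R = 10000/12000000 = 0.833333 ms; 2 hops → 1.66667 ms.
Propagation delays (d/s per hop): 0.00307826, 0.000419048 ms; sum = 0.00349731 ms.
End-to-end = 1.67 ms.

1.67 ms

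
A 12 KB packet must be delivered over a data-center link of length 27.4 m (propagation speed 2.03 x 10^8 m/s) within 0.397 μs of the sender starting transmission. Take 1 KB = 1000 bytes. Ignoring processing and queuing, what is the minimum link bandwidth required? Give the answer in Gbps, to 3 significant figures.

L = 96000 bits.
Propagation delay = 27.4 / 2.03e+08 = 0.134975 μs.
Transmission budget = 0.397 − 0.134975 = 0.262025 μs.
R ≥ L / t_tx = 96000 bits / 2.62025e-07 s = 366 Gbps.

366 Gbps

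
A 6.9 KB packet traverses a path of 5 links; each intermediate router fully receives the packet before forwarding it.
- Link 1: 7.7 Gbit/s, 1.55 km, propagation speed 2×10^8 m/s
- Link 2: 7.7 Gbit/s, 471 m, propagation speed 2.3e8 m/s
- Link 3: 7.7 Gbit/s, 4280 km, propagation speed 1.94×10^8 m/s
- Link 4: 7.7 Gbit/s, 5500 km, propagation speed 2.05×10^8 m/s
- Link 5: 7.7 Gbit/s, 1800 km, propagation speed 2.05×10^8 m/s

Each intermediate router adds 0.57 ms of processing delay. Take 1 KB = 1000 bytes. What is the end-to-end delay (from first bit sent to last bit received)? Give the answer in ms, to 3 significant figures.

60.0 ms

L = 55200 bits.
Transmission delay per hop = L/R = 55200/7700000000 = 0.00716883 ms; 5 hops → 0.0358442 ms.
Propagation delays (d/s per hop): 0.00775, 0.00204783, 22.0619, 26.8293, 8.78049 ms; sum = 57.6814 ms.
Processing at 4 router(s): 4 × 0.57 ms = 2.28 ms.
End-to-end = 60.0 ms.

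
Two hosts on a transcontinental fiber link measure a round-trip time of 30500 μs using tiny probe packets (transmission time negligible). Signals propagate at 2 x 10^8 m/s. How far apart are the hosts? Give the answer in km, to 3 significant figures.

One-way propagation = RTT/2 = 15250 μs.
d = s × t = 200000000 × 0.01525 = 3050 km.

3050 km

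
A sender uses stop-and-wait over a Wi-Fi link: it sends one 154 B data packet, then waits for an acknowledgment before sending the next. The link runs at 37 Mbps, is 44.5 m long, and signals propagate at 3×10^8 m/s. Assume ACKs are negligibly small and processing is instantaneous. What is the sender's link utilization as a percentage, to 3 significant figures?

t_tx = L/R = 1232/37000000 = 3.32973e-05 s.
t_prop = 44.5/300000000 = 1.48333e-07 s; RTT = 2.96667e-07 s.
Cycle = t_tx + RTT = 3.3594e-05 s.
Utilization = t_tx / cycle = 3.32973e-05/3.3594e-05 = 99.1 %.

99.1 %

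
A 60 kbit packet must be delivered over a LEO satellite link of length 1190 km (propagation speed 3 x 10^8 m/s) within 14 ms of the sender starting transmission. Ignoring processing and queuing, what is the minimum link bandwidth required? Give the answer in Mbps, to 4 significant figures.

Propagation delay = 1190000 / 300000000 = 3.96667 ms.
Transmission budget = 14 − 3.96667 = 10.0333 ms.
R ≥ L / t_tx = 60000 bits / 0.0100333 s = 5.980 Mbps.

5.980 Mbps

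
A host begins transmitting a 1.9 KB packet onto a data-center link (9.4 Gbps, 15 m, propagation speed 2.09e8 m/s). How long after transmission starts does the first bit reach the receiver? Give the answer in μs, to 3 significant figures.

0.0718 μs

First bit experiences only propagation delay: d/s = 15/209000000 = 0.0718 μs.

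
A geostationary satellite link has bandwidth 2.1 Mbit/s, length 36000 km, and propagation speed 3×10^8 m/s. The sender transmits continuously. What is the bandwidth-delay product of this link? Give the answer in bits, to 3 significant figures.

252000 bits

Propagation delay = 36000000 / 300000000 = 0.12 s.
BDP = R × t_prop = 2100000 × 0.12 = 252000 bits.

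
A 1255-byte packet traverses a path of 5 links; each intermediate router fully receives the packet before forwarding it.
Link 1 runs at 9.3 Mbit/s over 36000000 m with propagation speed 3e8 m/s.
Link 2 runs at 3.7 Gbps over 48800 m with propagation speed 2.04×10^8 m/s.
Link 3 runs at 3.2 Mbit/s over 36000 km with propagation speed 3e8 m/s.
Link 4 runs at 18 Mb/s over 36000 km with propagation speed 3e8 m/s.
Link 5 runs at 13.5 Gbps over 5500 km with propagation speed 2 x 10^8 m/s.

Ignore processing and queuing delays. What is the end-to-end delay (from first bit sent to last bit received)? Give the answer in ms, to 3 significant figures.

393 ms

L = 1255 × 8 = 10040 bits.
Transmission delays (L/R per hop): 1.07957, 0.00271351, 3.1375, 0.557778, 0.000743704 ms; sum = 4.7783 ms.
Propagation delays (d/s per hop): 120, 0.239216, 120, 120, 27.5 ms; sum = 387.739 ms.
End-to-end = 393 ms.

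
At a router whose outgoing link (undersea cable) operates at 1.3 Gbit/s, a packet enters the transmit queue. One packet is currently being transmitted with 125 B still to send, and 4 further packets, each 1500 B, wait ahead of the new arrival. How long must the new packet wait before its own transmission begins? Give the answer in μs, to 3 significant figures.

Each queued packet: L/R = 12000/1300000000 = 9.23077 μs.
4 queued → 36.9231 μs.
Plus remaining 1000 bits of current packet: 0.769231 μs.
Queuing delay = 37.7 μs.

37.7 μs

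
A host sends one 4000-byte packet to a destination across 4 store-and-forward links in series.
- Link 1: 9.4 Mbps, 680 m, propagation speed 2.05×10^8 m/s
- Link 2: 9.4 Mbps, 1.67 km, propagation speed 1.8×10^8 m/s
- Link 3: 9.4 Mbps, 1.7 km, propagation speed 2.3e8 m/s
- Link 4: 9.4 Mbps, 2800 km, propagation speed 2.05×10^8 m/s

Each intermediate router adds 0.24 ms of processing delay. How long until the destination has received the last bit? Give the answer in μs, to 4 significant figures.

L = 4000 × 8 = 32000 bits.
Transmission delay per hop = L/R = 32000/9400000 = 3404.26 μs; 4 hops → 13617 μs.
Propagation delays (d/s per hop): 3.31707, 9.27778, 7.3913, 13658.5 μs; sum = 13678.5 μs.
Processing at 3 router(s): 3 × 0.24 ms = 720 μs.
End-to-end = 28020 μs.

28020 μs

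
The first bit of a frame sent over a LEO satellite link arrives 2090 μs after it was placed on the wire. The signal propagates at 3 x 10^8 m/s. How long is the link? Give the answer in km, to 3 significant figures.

627 km

d = s × t_prop = 300000000 × 0.00209 = 627 km.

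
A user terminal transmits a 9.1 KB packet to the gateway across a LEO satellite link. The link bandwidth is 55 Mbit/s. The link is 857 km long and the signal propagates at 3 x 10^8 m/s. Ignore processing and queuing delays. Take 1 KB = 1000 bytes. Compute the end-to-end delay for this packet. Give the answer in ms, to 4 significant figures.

L = 72800 bits.
Transmission delay = L/R = 72800 / 55000000 = 1.32364 ms.
Propagation delay = d/s = 857000 m / 300000000 m/s = 2.85667 ms.
Total = 4.180 ms.

4.180 ms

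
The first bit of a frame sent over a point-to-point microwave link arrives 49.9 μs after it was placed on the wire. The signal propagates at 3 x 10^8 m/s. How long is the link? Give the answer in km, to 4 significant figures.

d = s × t_prop = 300000000 × 4.99e-05 = 14.97 km.

14.97 km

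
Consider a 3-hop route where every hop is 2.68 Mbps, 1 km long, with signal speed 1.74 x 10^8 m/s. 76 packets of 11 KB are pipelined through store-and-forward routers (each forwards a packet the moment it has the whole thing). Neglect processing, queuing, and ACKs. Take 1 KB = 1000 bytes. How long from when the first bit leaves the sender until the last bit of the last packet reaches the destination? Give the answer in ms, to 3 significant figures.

Per-hop transmission t_tx = L/R = 88000/2680000 = 32.8358 ms.
Per-hop propagation t_prop = 1000/174000000 = 0.00574713 ms.
Pipeline fill: first packet needs 3·t_tx to clear all hops; remaining 75 packets each add one t_tx.
Total = (3+76-1)·t_tx + 3·t_prop = 78·32.8358 + 3·0.00574713 = 2560 ms.

2560 ms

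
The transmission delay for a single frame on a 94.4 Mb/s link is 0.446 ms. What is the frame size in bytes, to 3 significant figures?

L = R × t_tx = 94400000 b/s × 0.000446 s = 42102.4 bits.
In bytes: 42102.4 / 8 = 5260 bytes.

5260 bytes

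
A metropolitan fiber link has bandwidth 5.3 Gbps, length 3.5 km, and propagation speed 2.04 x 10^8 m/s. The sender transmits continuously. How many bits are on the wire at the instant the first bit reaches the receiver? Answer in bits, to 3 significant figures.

Propagation delay = 3500 / 204000000 = 1.71569e-05 s.
BDP = R × t_prop = 5300000000 × 1.71569e-05 = 90931.4 bits.

90900 bits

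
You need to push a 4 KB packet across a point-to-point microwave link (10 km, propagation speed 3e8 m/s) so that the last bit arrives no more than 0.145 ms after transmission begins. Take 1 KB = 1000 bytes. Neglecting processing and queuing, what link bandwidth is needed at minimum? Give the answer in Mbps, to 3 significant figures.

287 Mbps

L = 32000 bits.
Propagation delay = 10000 / 300000000 = 0.0333333 ms.
Transmission budget = 0.145 − 0.0333333 = 0.111667 ms.
R ≥ L / t_tx = 32000 bits / 0.000111667 s = 287 Mbps.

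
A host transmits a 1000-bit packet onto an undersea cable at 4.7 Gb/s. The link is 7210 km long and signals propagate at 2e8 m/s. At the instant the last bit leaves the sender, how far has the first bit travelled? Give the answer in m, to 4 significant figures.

42.55 m

t_tx = L/R = 1000/4700000000 = 2.12766e-07 s.
Distance = s × t_tx = 200000000 × 2.12766e-07 = 42.55 m.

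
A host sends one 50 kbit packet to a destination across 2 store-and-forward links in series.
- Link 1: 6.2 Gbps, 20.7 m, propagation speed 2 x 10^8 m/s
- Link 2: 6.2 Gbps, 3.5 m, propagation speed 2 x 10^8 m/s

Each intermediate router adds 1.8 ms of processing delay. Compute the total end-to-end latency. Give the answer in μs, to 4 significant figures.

L = 50000 bits.
Transmission delay per hop = L/R = 50000/6200000000 = 8.06452 μs; 2 hops → 16.129 μs.
Propagation delays (d/s per hop): 0.1035, 0.0175 μs; sum = 0.121 μs.
Processing at 1 router(s): 1 × 1.8 ms = 1800 μs.
End-to-end = 1816 μs.

1816 μs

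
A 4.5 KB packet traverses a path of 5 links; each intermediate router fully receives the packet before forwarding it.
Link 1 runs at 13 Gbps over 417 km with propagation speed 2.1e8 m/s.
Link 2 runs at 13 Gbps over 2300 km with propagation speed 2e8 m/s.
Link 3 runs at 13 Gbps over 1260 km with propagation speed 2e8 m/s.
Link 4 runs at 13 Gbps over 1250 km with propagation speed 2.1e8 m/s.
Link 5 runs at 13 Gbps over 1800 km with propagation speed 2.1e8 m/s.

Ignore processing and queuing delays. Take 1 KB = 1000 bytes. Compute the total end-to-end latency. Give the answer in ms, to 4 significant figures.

L = 36000 bits.
Transmission delay per hop = L/R = 36000/13000000000 = 0.00276923 ms; 5 hops → 0.0138462 ms.
Propagation delays (d/s per hop): 1.98571, 11.5, 6.3, 5.95238, 8.57143 ms; sum = 34.3095 ms.
End-to-end = 34.32 ms.

34.32 ms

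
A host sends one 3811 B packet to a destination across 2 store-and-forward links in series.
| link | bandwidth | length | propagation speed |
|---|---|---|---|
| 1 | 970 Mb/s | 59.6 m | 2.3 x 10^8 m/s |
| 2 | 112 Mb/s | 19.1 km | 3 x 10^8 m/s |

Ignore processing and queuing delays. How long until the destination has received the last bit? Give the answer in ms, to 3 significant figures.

0.368 ms

L = 3811 × 8 = 30488 bits.
Transmission delays (L/R per hop): 0.0314309, 0.272214 ms; sum = 0.303645 ms.
Propagation delays (d/s per hop): 0.00025913, 0.0636667 ms; sum = 0.0639258 ms.
End-to-end = 0.368 ms.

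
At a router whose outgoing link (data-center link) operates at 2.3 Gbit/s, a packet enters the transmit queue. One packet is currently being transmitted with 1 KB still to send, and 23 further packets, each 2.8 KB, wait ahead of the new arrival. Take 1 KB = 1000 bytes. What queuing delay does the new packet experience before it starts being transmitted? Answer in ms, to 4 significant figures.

0.2275 ms

Each queued packet: L/R = 22400/2300000000 = 0.00973913 ms.
23 queued → 0.224 ms.
Plus remaining 8000 bits of current packet: 0.00347826 ms.
Queuing delay = 0.2275 ms.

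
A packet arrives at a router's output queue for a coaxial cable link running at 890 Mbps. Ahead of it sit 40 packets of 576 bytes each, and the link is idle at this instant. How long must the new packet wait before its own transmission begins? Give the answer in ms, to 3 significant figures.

0.207 ms

Each queued packet: L/R = 4608/890000000 = 0.00517753 ms.
40 queued → 0.207101 ms.
Queuing delay = 0.207 ms.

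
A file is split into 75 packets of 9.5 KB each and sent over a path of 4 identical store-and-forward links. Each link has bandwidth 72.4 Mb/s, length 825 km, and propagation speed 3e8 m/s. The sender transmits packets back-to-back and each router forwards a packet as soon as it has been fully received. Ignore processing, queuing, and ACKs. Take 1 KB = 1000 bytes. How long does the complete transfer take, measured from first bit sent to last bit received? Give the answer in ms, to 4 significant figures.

Per-hop transmission t_tx = L/R = 76000/72400000 = 1.04972 ms.
Per-hop propagation t_prop = 825000/300000000 = 2.75 ms.
Pipeline fill: first packet needs 4·t_tx to clear all hops; remaining 74 packets each add one t_tx.
Total = (4+75-1)·t_tx + 4·t_prop = 78·1.04972 + 4·2.75 = 92.88 ms.

92.88 ms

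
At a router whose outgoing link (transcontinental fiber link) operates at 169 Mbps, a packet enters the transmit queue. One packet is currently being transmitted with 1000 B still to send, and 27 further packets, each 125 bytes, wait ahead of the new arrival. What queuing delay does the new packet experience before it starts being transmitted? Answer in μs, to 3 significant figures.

207 μs

Each queued packet: L/R = 1000/169000000 = 5.91716 μs.
27 queued → 159.763 μs.
Plus remaining 8000 bits of current packet: 47.3373 μs.
Queuing delay = 207 μs.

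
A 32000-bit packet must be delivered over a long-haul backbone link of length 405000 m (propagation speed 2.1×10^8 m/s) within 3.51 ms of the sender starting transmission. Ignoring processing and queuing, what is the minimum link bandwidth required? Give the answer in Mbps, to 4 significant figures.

20.23 Mbps

Propagation delay = 405000 / 210000000 = 1.92857 ms.
Transmission budget = 3.51 − 1.92857 = 1.58143 ms.
R ≥ L / t_tx = 32000 bits / 0.00158143 s = 20.23 Mbps.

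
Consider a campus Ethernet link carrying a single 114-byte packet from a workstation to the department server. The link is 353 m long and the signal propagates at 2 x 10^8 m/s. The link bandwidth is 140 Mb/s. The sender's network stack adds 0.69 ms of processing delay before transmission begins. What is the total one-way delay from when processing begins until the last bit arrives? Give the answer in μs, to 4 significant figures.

698.3 μs

L = 114 × 8 = 912 bits.
Transmission delay = L/R = 912 / 140000000 = 6.51429 μs.
Propagation delay = d/s = 353 m / 200000000 m/s = 1.765 μs.
Plus processing delay 0.69 ms = 690 μs.
Total = 698.3 μs.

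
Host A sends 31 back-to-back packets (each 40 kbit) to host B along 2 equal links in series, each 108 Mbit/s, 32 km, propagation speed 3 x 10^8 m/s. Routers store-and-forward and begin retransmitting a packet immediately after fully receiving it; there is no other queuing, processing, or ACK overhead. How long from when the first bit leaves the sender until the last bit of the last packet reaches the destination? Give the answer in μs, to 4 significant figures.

12070 μs

Per-hop transmission t_tx = L/R = 40000/108000000 = 370.37 μs.
Per-hop propagation t_prop = 32000/300000000 = 106.667 μs.
Pipeline fill: first packet needs 2·t_tx to clear all hops; remaining 30 packets each add one t_tx.
Total = (2+31-1)·t_tx + 2·t_prop = 32·370.37 + 2·106.667 = 12070 μs.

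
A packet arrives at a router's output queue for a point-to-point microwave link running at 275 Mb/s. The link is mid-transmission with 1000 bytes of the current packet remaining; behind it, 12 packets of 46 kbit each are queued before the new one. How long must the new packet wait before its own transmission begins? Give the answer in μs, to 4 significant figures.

2036 μs

Each queued packet: L/R = 46000/275000000 = 167.273 μs.
12 queued → 2007.27 μs.
Plus remaining 8000 bits of current packet: 29.0909 μs.
Queuing delay = 2036 μs.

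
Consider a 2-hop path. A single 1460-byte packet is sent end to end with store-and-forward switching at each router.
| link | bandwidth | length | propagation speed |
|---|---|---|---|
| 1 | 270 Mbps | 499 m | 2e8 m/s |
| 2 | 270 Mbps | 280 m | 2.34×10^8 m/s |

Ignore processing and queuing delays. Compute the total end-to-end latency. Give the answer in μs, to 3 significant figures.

L = 1460 × 8 = 11680 bits.
Transmission delay per hop = L/R = 11680/270000000 = 43.2593 μs; 2 hops → 86.5185 μs.
Propagation delays (d/s per hop): 2.495, 1.19658 μs; sum = 3.69158 μs.
End-to-end = 90.2 μs.

90.2 μs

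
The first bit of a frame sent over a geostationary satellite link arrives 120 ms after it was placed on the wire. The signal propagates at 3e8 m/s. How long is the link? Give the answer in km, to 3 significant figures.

d = s × t_prop = 300000000 × 0.12 = 36000 km.

36000 km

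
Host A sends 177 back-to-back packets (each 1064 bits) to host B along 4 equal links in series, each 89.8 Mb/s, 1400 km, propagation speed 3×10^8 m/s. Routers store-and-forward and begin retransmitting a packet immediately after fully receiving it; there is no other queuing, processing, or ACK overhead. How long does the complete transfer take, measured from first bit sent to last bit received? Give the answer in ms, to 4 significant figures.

20.80 ms

Per-hop transmission t_tx = L/R = 1064/89800000 = 0.0118486 ms.
Per-hop propagation t_prop = 1400000/300000000 = 4.66667 ms.
Pipeline fill: first packet needs 4·t_tx to clear all hops; remaining 176 packets each add one t_tx.
Total = (4+177-1)·t_tx + 4·t_prop = 180·0.0118486 + 4·4.66667 = 20.80 ms.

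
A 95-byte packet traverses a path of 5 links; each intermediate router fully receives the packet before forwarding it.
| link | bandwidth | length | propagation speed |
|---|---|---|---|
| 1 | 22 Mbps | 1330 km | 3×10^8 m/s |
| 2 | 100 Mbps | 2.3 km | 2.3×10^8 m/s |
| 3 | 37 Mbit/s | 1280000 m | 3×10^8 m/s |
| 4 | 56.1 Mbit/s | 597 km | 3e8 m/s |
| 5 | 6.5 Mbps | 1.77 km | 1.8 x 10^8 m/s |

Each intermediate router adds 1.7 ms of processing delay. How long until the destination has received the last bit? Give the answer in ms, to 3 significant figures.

L = 95 × 8 = 760 bits.
Transmission delays (L/R per hop): 0.0345455, 0.0076, 0.0205405, 0.0135472, 0.116923 ms; sum = 0.193156 ms.
Propagation delays (d/s per hop): 4.43333, 0.01, 4.26667, 1.99, 0.00983333 ms; sum = 10.7098 ms.
Processing at 4 router(s): 4 × 1.7 ms = 6.8 ms.
End-to-end = 17.7 ms.

17.7 ms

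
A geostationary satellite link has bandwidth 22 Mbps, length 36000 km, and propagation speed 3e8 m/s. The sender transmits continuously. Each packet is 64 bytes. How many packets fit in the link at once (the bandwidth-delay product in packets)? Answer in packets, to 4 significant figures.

5156 packets

Propagation delay = 36000000 / 300000000 = 0.12 s.
BDP = R × t_prop = 22000000 × 0.12 = 2640000 bits.
In packets of 512 bits: 5156 packets.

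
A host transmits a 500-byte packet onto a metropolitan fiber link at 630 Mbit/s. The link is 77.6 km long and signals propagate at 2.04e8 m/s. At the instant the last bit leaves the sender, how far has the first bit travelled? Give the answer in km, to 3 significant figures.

1.30 km

t_tx = L/R = 4000/630000000 = 6.34921e-06 s.
Distance = s × t_tx = 204000000 × 6.34921e-06 = 1.30 km.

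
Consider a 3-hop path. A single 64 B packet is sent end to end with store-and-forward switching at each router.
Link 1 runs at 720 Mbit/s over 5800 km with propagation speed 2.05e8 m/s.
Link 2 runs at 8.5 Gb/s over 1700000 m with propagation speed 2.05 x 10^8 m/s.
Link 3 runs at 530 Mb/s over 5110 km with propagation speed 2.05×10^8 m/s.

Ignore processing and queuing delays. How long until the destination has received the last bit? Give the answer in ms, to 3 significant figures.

61.5 ms

L = 64 × 8 = 512 bits.
Transmission delays (L/R per hop): 0.000711111, 6.02353e-05, 0.000966038 ms; sum = 0.00173738 ms.
Propagation delays (d/s per hop): 28.2927, 8.29268, 24.9268 ms; sum = 61.5122 ms.
End-to-end = 61.5 ms.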